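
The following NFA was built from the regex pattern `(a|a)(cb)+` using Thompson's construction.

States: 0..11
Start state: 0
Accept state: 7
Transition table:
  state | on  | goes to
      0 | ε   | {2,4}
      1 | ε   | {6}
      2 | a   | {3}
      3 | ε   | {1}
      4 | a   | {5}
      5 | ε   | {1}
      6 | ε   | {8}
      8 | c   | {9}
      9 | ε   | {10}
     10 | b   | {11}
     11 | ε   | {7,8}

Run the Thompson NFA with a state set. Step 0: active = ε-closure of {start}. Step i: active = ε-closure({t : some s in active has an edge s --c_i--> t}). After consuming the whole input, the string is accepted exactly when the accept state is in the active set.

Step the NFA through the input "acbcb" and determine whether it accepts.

S₀ = ε-closure({0}) = {0,2,4}
'a' @ 1: {1,3,5,6,8}
'c' @ 2: {9,10}
'b' @ 3: {7,8,11}  (accept∈set)
'c' @ 4: {9,10}
'b' @ 5: {7,8,11}  (accept∈set)
end set {7,8,11} — state 7 in

Answer: ACCEPT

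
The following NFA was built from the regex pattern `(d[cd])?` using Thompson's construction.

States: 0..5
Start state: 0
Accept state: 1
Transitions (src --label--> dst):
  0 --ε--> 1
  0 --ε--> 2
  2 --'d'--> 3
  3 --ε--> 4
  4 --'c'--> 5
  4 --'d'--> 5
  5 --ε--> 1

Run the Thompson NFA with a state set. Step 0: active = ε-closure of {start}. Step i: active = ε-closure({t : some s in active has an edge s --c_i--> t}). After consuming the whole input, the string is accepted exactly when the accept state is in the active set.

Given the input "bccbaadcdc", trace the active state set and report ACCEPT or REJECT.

initial (ε-close {0}): {0,1,2}
'b' @ 1: {}  — state set empty
rest 'ccbaadcdc' ignored (set empty)
end set {} — state 1 not in

Answer: REJECT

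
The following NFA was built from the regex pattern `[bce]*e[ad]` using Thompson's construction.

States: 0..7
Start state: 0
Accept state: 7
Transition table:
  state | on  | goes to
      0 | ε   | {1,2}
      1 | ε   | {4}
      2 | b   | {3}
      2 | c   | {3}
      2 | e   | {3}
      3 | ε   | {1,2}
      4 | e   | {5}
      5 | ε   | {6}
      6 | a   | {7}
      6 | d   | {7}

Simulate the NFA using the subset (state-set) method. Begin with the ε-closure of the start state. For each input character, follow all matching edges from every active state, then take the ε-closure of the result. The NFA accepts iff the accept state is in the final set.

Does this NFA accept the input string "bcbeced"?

initial (ε-close {0}): {0,1,2,4}
'b' @ 1: {1,2,3,4}
'c' @ 2: {1,2,3,4}
'b' @ 3: {1,2,3,4}
'e' @ 4: {1,2,3,4,5,6}
'c' @ 5: {1,2,3,4}
'e' @ 6: {1,2,3,4,5,6}
'd' @ 7: {7}  ✓accept
end set {7} — state 7 in

Answer: ACCEPT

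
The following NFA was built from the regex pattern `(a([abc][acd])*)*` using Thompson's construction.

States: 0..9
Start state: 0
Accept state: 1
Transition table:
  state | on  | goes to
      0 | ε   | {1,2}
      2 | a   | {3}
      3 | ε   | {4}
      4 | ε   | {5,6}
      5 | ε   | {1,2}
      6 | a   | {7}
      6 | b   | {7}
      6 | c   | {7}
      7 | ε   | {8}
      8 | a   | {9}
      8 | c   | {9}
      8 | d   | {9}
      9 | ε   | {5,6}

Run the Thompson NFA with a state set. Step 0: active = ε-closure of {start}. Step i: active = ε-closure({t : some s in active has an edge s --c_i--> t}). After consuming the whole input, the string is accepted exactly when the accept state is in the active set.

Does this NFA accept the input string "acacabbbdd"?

S₀ = ε-closure({0}) = {0,1,2}
'a' @ 1: {1,2,3,4,5,6}  (accept∈set)
'c' @ 2: {7,8}
'a' @ 3: {1,2,5,6,9}  (accept∈set)
'c' @ 4: {7,8}
'a' @ 5: {1,2,5,6,9}  (accept∈set)
'b' @ 6: {7,8}
'b' @ 7: {}  — dead — no transitions
rest 'bdd' ignored (set empty)
after full input: {}  (accept=1 not in)

Answer: REJECT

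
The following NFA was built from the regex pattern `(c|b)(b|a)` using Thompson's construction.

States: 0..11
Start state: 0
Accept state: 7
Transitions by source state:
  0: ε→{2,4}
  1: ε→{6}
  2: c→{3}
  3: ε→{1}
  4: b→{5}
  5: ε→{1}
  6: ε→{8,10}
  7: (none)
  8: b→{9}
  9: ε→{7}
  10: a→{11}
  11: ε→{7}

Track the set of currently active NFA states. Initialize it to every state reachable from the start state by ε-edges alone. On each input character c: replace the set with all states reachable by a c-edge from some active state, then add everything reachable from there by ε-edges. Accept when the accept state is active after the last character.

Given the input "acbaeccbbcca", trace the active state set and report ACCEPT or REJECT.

Answer: REJECT

Steps:
start: ε-closure({0}) = {0,2,4}
'a' @ 1: {}  — dead — no transitions
rest 'cbaeccbbcca' ignored (set empty)
final: {}; accept 7 not in set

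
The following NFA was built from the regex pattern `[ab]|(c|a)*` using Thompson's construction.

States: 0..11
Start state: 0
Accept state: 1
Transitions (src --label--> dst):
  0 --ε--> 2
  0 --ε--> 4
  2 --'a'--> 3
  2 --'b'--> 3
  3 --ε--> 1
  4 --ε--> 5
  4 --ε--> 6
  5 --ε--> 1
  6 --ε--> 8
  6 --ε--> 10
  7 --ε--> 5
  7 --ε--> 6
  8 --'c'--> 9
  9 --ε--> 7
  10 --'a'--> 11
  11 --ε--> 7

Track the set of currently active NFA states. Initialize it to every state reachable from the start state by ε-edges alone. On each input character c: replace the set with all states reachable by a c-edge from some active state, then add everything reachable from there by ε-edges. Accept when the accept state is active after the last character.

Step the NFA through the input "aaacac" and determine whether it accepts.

S₀ = ε-closure({0}) = {0,1,2,4,5,6,8,10}
'a' @ 1: {1,3,5,6,7,8,10,11}  ✓accept
'a' @ 2: {1,5,6,7,8,10,11}  ✓accept
'a' @ 3: {1,5,6,7,8,10,11}  ✓accept
'c' @ 4: {1,5,6,7,8,9,10}  ✓accept
'a' @ 5: {1,5,6,7,8,10,11}  ✓accept
'c' @ 6: {1,5,6,7,8,9,10}  ✓accept
end set {1,5,6,7,8,9,10} — state 1 in

Answer: ACCEPT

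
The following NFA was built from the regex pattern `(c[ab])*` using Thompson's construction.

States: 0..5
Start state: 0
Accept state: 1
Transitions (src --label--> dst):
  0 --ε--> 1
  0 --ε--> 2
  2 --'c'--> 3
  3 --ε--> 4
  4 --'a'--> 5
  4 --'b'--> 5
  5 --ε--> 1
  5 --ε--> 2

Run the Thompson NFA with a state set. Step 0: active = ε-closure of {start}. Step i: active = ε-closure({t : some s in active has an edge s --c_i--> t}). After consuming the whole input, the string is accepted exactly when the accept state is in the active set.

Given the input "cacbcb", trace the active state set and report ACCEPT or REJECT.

S₀ = ε-closure({0}) = {0,1,2}
'c' @ 1: {3,4}
'a' @ 2: {1,2,5}  [accepting]
'c' @ 3: {3,4}
'b' @ 4: {1,2,5}  [accepting]
'c' @ 5: {3,4}
'b' @ 6: {1,2,5}  [accepting]
after full input: {1,2,5}  (accept=1 in)

Answer: ACCEPT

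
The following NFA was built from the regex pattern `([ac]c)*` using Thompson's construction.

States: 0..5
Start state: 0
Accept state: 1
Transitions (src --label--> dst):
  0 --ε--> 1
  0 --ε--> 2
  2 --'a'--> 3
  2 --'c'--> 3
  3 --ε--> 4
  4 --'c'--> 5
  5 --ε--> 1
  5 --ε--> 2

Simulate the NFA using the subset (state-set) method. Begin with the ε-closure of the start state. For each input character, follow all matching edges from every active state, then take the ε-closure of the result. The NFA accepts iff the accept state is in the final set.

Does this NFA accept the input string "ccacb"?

Answer: REJECT

Trace:
initial (ε-close {0}): {0,1,2}
'c' @ 1: {3,4}
'c' @ 2: {1,2,5}  ✓accept
'a' @ 3: {3,4}
'c' @ 4: {1,2,5}  ✓accept
'b' @ 5: {}  — no active states
after full input: {}  (accept=1 not in)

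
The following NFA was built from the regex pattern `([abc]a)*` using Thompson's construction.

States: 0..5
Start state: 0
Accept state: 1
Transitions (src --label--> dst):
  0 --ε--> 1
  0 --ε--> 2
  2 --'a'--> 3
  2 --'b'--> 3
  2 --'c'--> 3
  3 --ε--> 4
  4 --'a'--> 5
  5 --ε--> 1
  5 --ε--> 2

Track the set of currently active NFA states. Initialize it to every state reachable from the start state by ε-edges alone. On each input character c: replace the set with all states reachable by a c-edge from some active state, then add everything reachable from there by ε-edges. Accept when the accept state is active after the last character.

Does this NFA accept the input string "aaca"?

S₀ = ε-closure({0}) = {0,1,2}
'a' @ 1: {3,4}
'a' @ 2: {1,2,5}  (accept∈set)
'c' @ 3: {3,4}
'a' @ 4: {1,2,5}  (accept∈set)
end set {1,2,5} — state 1 in

Answer: ACCEPT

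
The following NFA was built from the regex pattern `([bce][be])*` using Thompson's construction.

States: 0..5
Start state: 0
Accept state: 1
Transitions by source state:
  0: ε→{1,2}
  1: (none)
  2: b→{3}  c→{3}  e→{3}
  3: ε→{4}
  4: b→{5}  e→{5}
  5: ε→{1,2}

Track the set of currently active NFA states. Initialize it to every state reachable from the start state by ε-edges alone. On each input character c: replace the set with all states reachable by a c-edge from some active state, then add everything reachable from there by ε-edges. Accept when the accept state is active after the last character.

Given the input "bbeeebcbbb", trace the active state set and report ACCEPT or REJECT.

Answer: ACCEPT

Steps:
S₀ = ε-closure({0}) = {0,1,2}
'b' @ 1: {3,4}
'b' @ 2: {1,2,5}  (accept∈set)
'e' @ 3: {3,4}
'e' @ 4: {1,2,5}  (accept∈set)
'e' @ 5: {3,4}
'b' @ 6: {1,2,5}  (accept∈set)
'c' @ 7: {3,4}
'b' @ 8: {1,2,5}  (accept∈set)
'b' @ 9: {3,4}
'b' @ 10: {1,2,5}  (accept∈set)
final: {1,2,5}; accept 1 in set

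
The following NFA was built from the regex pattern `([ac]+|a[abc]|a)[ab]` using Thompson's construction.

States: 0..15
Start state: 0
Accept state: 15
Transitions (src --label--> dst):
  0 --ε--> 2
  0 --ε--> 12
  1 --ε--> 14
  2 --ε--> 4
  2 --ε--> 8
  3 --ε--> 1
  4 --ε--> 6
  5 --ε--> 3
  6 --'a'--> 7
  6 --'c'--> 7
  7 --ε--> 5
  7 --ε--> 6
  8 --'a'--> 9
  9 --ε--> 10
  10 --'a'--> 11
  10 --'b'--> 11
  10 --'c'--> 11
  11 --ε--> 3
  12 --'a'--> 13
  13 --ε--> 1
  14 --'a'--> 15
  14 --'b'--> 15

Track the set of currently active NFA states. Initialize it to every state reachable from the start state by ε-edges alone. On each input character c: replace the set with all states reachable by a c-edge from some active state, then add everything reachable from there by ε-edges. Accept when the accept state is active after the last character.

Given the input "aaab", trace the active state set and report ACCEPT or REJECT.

start: ε-closure({0}) = {0,2,4,6,8,12}
'a' @ 1: {1,3,5,6,7,9,10,13,14}
'a' @ 2: {1,3,5,6,7,11,14,15}  ✓accept
'a' @ 3: {1,3,5,6,7,14,15}  ✓accept
'b' @ 4: {15}  ✓accept
end set {15} — state 15 in

Answer: ACCEPT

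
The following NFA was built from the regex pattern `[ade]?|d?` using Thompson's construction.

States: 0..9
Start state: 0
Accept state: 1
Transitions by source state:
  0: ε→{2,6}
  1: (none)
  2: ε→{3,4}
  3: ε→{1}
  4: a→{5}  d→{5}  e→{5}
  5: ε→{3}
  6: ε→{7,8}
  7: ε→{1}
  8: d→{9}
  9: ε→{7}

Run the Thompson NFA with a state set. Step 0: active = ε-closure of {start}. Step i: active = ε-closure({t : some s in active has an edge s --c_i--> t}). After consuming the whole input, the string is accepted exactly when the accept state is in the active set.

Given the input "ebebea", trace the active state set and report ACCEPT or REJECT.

Answer: REJECT

Steps:
initial (ε-close {0}): {0,1,2,3,4,6,7,8}
'e' @ 1: {1,3,5}  (accept∈set)
'b' @ 2: {}  — state set empty
rest 'ebea' ignored (set empty)
after full input: {}  (accept=1 not in)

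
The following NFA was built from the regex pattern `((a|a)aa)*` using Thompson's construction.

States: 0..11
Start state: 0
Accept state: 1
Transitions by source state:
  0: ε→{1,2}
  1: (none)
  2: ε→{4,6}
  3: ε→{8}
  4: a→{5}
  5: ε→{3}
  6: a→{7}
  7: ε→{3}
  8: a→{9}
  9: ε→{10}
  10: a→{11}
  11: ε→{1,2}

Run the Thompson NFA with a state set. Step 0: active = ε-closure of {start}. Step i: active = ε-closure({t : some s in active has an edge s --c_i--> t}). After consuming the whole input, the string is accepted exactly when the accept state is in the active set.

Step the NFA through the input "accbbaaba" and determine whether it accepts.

initial (ε-close {0}): {0,1,2,4,6}
'a' @ 1: {3,5,7,8}
'c' @ 2: {}  — dead — no transitions
rest 'cbbaaba' ignored (set empty)
after full input: {}  (accept=1 not in)

Answer: REJECT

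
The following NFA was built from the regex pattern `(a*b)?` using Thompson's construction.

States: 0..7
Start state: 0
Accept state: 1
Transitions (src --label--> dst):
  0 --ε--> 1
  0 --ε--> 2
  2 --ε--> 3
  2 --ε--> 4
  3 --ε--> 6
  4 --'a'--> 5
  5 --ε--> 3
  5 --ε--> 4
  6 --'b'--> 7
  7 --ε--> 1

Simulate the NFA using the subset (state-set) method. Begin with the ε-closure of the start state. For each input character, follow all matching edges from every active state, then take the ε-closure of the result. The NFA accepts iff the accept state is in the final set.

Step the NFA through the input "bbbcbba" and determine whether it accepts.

S₀ = ε-closure({0}) = {0,1,2,3,4,6}
'b' @ 1: {1,7}  ✓accept
'b' @ 2: {}  — state set empty
rest 'bcbba' ignored (set empty)
after full input: {}  (accept=1 not in)

Answer: REJECT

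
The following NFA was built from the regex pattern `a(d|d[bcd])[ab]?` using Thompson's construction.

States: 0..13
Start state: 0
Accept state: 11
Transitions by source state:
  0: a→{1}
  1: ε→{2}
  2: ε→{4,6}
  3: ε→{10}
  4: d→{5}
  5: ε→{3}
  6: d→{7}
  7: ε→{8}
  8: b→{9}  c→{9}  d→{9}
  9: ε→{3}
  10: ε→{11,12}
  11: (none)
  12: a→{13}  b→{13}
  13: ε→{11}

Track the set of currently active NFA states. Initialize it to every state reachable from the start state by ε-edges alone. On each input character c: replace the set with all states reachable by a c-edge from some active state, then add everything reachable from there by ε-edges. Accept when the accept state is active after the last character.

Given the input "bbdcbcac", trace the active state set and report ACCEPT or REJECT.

Answer: REJECT

Derivation:
start: ε-closure({0}) = {0}
'b' @ 1: {}  — dead — no transitions
rest 'bdcbcac' ignored (set empty)
end set {} — state 11 not in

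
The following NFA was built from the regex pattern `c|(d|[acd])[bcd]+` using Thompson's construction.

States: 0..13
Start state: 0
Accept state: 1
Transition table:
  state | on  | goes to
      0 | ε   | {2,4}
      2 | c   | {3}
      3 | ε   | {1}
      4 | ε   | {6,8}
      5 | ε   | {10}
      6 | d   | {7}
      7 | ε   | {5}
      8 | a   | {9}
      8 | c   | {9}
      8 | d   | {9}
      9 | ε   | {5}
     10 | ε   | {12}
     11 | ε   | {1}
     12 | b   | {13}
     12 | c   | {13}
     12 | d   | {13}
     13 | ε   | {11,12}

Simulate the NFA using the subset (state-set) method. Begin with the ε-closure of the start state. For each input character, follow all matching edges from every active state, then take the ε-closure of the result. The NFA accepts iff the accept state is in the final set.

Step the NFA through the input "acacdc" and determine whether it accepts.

Answer: REJECT

Steps:
initial (ε-close {0}): {0,2,4,6,8}
'a' @ 1: {5,9,10,12}
'c' @ 2: {1,11,12,13}  [accepting]
'a' @ 3: {}  — no active states
rest 'cdc' ignored (set empty)
final: {}; accept 1 not in set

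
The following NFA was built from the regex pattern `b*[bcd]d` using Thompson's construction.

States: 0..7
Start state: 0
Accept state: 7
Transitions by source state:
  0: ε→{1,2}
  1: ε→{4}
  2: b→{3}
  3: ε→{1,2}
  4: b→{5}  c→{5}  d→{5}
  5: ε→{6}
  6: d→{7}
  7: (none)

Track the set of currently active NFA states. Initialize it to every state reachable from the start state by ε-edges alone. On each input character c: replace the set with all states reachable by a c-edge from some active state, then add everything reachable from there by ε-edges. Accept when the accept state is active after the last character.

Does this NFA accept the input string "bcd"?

start: ε-closure({0}) = {0,1,2,4}
'b' @ 1: {1,2,3,4,5,6}
'c' @ 2: {5,6}
'd' @ 3: {7}  [accepting]
after full input: {7}  (accept=7 in)

Answer: ACCEPT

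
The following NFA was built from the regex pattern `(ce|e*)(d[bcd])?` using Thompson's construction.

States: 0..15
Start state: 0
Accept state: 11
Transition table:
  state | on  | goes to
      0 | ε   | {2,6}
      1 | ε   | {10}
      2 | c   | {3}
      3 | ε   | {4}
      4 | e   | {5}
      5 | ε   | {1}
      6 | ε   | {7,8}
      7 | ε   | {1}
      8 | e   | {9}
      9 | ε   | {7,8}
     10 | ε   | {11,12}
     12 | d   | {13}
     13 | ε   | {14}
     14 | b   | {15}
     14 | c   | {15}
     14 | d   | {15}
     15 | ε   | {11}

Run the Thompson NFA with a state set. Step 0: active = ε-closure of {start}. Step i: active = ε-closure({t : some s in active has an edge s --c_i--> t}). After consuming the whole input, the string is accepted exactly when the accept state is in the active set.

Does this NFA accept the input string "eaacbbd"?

Answer: REJECT

Steps:
S₀ = ε-closure({0}) = {0,1,2,6,7,8,10,11,12}
'e' @ 1: {1,7,8,9,10,11,12}  (accept∈set)
'a' @ 2: {}  — no active states
rest 'acbbd' ignored (set empty)
end set {} — state 11 not in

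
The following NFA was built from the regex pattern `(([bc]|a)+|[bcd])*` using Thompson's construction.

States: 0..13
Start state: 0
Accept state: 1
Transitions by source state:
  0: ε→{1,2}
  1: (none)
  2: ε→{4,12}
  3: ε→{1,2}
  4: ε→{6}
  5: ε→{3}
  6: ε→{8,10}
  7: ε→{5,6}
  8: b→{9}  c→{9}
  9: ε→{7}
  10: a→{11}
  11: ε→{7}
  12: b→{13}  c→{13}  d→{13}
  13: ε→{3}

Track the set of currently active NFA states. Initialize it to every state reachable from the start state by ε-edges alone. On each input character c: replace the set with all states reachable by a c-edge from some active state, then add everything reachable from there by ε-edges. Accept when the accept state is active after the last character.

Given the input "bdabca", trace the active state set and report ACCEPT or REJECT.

start: ε-closure({0}) = {0,1,2,4,6,8,10,12}
'b' @ 1: {1,2,3,4,5,6,7,8,9,10,12,13}  (accept∈set)
'd' @ 2: {1,2,3,4,6,8,10,12,13}  (accept∈set)
'a' @ 3: {1,2,3,4,5,6,7,8,10,11,12}  (accept∈set)
'b' @ 4: {1,2,3,4,5,6,7,8,9,10,12,13}  (accept∈set)
'c' @ 5: {1,2,3,4,5,6,7,8,9,10,12,13}  (accept∈set)
'a' @ 6: {1,2,3,4,5,6,7,8,10,11,12}  (accept∈set)
end set {1,2,3,4,5,6,7,8,10,11,12} — state 1 in

Answer: ACCEPT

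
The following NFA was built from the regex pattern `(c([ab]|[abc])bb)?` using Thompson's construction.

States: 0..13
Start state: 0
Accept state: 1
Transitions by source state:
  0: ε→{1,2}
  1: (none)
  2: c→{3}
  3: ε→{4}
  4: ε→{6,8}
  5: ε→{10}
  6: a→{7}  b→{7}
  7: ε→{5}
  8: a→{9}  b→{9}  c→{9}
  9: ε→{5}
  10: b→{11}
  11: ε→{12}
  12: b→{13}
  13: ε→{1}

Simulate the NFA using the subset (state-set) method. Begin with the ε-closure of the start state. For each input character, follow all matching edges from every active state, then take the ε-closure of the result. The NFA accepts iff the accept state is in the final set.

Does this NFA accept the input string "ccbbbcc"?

initial (ε-close {0}): {0,1,2}
'c' @ 1: {3,4,6,8}
'c' @ 2: {5,9,10}
'b' @ 3: {11,12}
'b' @ 4: {1,13}  [accepting]
'b' @ 5: {}  — dead — no transitions
rest 'cc' ignored (set empty)
after full input: {}  (accept=1 not in)

Answer: REJECT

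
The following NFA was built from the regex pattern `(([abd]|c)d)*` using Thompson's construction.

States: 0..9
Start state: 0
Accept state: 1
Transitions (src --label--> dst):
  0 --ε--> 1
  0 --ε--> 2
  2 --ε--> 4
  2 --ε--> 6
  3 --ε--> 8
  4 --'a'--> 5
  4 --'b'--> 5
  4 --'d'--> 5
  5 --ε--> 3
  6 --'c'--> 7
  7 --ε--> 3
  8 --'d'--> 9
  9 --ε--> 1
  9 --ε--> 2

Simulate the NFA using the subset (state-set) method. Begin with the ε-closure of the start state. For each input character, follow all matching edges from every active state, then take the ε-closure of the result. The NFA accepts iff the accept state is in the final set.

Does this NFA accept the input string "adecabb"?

initial (ε-close {0}): {0,1,2,4,6}
'a' @ 1: {3,5,8}
'd' @ 2: {1,2,4,6,9}  [accepting]
'e' @ 3: {}  — dead — no transitions
rest 'cabb' ignored (set empty)
after full input: {}  (accept=1 not in)

Answer: REJECT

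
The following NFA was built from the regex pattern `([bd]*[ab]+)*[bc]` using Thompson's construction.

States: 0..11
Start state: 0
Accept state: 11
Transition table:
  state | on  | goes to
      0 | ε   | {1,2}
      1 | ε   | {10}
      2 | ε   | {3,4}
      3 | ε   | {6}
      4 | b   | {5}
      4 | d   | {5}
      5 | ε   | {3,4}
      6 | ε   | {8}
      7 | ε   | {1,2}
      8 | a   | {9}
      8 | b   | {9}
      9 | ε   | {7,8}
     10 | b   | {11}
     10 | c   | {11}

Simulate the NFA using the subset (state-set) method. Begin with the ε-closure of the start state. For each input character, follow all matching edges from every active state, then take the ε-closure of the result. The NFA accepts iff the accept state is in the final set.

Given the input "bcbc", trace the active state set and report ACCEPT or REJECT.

Answer: REJECT

Trace:
initial (ε-close {0}): {0,1,2,3,4,6,8,10}
'b' @ 1: {1,2,3,4,5,6,7,8,9,10,11}  (accept∈set)
'c' @ 2: {11}  (accept∈set)
'b' @ 3: {}  — state set empty
rest 'c' ignored (set empty)
after full input: {}  (accept=11 not in)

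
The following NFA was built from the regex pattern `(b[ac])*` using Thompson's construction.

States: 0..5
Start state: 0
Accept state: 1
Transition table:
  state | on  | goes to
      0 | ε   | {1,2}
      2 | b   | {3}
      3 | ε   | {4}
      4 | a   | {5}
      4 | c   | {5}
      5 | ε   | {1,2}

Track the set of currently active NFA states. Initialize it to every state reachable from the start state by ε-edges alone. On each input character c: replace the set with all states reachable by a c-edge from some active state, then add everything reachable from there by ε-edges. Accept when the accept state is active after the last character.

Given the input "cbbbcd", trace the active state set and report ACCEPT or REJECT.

start: ε-closure({0}) = {0,1,2}
'c' @ 1: {}  — no active states
rest 'bbbcd' ignored (set empty)
end set {} — state 1 not in

Answer: REJECT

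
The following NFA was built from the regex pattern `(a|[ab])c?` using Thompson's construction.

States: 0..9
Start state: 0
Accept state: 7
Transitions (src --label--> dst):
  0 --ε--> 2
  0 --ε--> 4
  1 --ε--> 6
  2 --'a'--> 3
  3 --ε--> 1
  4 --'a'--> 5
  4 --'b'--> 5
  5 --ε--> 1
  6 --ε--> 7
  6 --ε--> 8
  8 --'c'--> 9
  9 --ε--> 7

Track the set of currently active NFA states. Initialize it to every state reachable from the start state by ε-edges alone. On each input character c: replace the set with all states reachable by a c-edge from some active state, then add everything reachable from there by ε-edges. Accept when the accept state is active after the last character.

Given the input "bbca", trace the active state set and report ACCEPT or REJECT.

Answer: REJECT

Steps:
start: ε-closure({0}) = {0,2,4}
'b' @ 1: {1,5,6,7,8}  [accepting]
'b' @ 2: {}  — dead — no transitions
rest 'ca' ignored (set empty)
final: {}; accept 7 not in set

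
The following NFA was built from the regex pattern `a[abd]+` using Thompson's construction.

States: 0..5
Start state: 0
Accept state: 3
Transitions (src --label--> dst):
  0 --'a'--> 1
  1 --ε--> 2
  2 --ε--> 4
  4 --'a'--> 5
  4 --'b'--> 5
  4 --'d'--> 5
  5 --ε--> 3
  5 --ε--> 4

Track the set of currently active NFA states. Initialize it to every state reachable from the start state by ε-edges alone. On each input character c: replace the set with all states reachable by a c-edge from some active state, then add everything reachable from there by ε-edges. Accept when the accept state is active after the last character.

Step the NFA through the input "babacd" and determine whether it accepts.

Answer: REJECT

Derivation:
S₀ = ε-closure({0}) = {0}
'b' @ 1: {}  — state set empty
rest 'abacd' ignored (set empty)
end set {} — state 3 not in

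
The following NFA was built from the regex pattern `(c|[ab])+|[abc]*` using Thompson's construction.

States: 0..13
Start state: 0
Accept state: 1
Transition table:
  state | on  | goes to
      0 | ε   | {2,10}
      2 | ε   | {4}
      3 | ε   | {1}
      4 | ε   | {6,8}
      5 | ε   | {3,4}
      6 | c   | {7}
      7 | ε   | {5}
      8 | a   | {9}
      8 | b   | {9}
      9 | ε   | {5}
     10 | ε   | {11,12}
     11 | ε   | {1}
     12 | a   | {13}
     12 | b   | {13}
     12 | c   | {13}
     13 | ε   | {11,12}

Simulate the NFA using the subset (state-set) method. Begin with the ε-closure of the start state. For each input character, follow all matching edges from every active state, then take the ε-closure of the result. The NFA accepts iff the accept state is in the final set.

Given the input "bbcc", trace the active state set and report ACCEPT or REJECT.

initial (ε-close {0}): {0,1,2,4,6,8,10,11,12}
'b' @ 1: {1,3,4,5,6,8,9,11,12,13}  (accept∈set)
'b' @ 2: {1,3,4,5,6,8,9,11,12,13}  (accept∈set)
'c' @ 3: {1,3,4,5,6,7,8,11,12,13}  (accept∈set)
'c' @ 4: {1,3,4,5,6,7,8,11,12,13}  (accept∈set)
after full input: {1,3,4,5,6,7,8,11,12,13}  (accept=1 in)

Answer: ACCEPT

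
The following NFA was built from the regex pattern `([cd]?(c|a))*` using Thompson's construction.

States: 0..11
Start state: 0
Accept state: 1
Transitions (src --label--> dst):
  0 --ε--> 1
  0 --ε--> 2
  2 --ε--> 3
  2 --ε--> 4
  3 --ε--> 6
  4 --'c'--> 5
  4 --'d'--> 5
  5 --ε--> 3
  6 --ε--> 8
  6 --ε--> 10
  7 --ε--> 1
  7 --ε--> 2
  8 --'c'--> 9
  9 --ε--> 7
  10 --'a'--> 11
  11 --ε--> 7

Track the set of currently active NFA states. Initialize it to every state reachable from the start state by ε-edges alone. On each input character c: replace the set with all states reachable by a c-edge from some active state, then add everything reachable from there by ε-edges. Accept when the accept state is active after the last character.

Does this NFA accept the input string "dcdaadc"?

start: ε-closure({0}) = {0,1,2,3,4,6,8,10}
'd' @ 1: {3,5,6,8,10}
'c' @ 2: {1,2,3,4,6,7,8,9,10}  [accepting]
'd' @ 3: {3,5,6,8,10}
'a' @ 4: {1,2,3,4,6,7,8,10,11}  [accepting]
'a' @ 5: {1,2,3,4,6,7,8,10,11}  [accepting]
'd' @ 6: {3,5,6,8,10}
'c' @ 7: {1,2,3,4,6,7,8,9,10}  [accepting]
final: {1,2,3,4,6,7,8,9,10}; accept 1 in set

Answer: ACCEPT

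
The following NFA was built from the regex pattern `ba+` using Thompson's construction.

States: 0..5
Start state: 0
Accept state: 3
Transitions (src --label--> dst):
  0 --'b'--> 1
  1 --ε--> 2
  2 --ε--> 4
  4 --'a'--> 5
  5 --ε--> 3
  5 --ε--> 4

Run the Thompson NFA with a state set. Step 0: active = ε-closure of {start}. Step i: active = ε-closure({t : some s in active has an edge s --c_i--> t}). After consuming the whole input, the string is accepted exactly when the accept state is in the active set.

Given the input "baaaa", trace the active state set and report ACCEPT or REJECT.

Answer: ACCEPT

Derivation:
initial (ε-close {0}): {0}
'b' @ 1: {1,2,4}
'a' @ 2: {3,4,5}  (accept∈set)
'a' @ 3: {3,4,5}  (accept∈set)
'a' @ 4: {3,4,5}  (accept∈set)
'a' @ 5: {3,4,5}  (accept∈set)
after full input: {3,4,5}  (accept=3 in)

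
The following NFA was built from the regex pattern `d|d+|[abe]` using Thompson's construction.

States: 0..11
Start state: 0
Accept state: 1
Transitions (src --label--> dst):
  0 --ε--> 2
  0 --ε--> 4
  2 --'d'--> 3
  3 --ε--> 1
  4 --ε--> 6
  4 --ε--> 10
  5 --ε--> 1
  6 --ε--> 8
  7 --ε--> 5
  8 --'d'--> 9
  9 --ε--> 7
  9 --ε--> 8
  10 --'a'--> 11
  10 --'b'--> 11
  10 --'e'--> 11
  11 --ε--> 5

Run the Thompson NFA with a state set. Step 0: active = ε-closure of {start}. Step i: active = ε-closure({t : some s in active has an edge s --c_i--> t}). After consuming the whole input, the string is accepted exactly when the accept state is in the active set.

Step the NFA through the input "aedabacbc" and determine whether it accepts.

Answer: REJECT

Steps:
S₀ = ε-closure({0}) = {0,2,4,6,8,10}
'a' @ 1: {1,5,11}  (accept∈set)
'e' @ 2: {}  — dead — no transitions
rest 'dabacbc' ignored (set empty)
after full input: {}  (accept=1 not in)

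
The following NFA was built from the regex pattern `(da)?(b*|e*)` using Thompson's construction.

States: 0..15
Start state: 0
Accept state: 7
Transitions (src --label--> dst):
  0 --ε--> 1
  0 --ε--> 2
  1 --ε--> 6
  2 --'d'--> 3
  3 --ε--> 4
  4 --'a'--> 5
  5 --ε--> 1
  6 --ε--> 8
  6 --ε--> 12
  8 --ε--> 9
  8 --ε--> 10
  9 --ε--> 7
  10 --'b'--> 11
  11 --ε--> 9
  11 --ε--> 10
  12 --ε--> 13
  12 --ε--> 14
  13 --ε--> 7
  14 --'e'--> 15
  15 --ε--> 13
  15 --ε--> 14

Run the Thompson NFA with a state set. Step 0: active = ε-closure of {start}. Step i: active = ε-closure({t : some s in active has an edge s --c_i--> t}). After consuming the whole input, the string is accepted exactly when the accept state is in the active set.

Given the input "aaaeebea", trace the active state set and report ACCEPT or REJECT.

Answer: REJECT

Steps:
initial (ε-close {0}): {0,1,2,6,7,8,9,10,12,13,14}
'a' @ 1: {}  — state set empty
rest 'aaeebea' ignored (set empty)
end set {} — state 7 not in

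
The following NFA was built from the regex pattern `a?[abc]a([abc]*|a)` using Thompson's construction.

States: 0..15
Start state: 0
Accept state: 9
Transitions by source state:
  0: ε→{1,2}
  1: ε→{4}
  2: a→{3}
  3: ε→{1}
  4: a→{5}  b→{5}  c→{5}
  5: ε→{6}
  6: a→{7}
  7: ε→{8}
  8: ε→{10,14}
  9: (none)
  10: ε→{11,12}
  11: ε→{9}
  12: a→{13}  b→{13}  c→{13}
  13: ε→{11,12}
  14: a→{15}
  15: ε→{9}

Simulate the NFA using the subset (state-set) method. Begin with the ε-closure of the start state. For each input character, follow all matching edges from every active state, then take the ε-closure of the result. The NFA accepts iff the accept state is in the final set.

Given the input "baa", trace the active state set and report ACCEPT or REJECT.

Answer: ACCEPT

Derivation:
S₀ = ε-closure({0}) = {0,1,2,4}
'b' @ 1: {5,6}
'a' @ 2: {7,8,9,10,11,12,14}  ✓accept
'a' @ 3: {9,11,12,13,15}  ✓accept
after full input: {9,11,12,13,15}  (accept=9 in)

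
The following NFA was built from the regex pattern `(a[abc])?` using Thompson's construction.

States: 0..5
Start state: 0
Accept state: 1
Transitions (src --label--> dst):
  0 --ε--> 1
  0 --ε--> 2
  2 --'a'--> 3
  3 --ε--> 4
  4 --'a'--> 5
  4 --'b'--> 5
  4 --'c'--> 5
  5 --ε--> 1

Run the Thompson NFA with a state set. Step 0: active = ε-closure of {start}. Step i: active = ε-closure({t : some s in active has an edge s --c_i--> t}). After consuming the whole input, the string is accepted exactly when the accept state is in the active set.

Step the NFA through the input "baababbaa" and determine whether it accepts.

start: ε-closure({0}) = {0,1,2}
'b' @ 1: {}  — no active states
rest 'aababbaa' ignored (set empty)
end set {} — state 1 not in

Answer: REJECT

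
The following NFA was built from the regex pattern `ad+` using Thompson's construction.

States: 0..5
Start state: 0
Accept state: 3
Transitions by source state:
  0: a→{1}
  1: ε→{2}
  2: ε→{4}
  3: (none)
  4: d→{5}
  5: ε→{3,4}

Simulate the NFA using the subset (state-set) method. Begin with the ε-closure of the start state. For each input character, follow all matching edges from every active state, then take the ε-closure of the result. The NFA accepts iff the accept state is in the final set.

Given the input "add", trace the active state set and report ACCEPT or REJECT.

Answer: ACCEPT

Trace:
initial (ε-close {0}): {0}
'a' @ 1: {1,2,4}
'd' @ 2: {3,4,5}  (accept∈set)
'd' @ 3: {3,4,5}  (accept∈set)
final: {3,4,5}; accept 3 in set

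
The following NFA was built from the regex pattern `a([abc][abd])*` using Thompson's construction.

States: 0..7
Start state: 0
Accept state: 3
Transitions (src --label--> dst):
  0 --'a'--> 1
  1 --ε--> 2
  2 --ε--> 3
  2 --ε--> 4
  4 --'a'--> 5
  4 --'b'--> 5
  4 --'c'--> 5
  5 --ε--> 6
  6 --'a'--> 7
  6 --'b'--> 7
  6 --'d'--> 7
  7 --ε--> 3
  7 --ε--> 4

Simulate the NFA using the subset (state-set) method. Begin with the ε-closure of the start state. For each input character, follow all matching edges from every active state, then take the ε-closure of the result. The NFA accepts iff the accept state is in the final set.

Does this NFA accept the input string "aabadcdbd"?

Answer: ACCEPT

Derivation:
S₀ = ε-closure({0}) = {0}
'a' @ 1: {1,2,3,4}  [accepting]
'a' @ 2: {5,6}
'b' @ 3: {3,4,7}  [accepting]
'a' @ 4: {5,6}
'd' @ 5: {3,4,7}  [accepting]
'c' @ 6: {5,6}
'd' @ 7: {3,4,7}  [accepting]
'b' @ 8: {5,6}
'd' @ 9: {3,4,7}  [accepting]
end set {3,4,7} — state 3 in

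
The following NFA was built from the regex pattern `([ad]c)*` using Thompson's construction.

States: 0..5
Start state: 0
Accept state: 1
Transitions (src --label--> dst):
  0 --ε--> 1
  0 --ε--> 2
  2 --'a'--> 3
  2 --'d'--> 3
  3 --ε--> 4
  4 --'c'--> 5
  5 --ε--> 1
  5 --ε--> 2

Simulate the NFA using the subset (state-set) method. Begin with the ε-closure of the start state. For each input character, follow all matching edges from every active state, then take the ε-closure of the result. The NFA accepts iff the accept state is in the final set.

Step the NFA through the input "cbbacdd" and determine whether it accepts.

initial (ε-close {0}): {0,1,2}
'c' @ 1: {}  — state set empty
rest 'bbacdd' ignored (set empty)
end set {} — state 1 not in

Answer: REJECT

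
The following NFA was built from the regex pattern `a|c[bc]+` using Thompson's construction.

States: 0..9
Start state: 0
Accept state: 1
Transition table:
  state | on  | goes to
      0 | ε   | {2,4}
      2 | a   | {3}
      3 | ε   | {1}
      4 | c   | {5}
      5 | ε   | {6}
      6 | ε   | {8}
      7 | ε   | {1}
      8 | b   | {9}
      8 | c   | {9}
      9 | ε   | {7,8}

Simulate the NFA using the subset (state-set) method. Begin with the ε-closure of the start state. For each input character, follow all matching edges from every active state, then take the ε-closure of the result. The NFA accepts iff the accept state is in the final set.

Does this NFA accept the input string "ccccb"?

Answer: ACCEPT

Derivation:
S₀ = ε-closure({0}) = {0,2,4}
'c' @ 1: {5,6,8}
'c' @ 2: {1,7,8,9}  ✓accept
'c' @ 3: {1,7,8,9}  ✓accept
'c' @ 4: {1,7,8,9}  ✓accept
'b' @ 5: {1,7,8,9}  ✓accept
final: {1,7,8,9}; accept 1 in set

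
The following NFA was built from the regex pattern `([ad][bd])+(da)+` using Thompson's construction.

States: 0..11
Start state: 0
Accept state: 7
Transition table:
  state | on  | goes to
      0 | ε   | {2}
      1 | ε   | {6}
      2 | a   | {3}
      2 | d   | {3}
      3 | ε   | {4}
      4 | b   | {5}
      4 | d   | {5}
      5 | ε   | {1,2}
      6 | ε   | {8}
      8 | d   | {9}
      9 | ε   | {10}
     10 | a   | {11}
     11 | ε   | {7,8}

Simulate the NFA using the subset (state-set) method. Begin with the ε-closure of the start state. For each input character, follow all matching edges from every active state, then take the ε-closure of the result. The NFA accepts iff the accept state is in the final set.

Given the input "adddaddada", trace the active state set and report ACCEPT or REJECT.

Answer: ACCEPT

Trace:
initial (ε-close {0}): {0,2}
'a' @ 1: {3,4}
'd' @ 2: {1,2,5,6,8}
'd' @ 3: {3,4,9,10}
'd' @ 4: {1,2,5,6,8}
'a' @ 5: {3,4}
'd' @ 6: {1,2,5,6,8}
'd' @ 7: {3,4,9,10}
'a' @ 8: {7,8,11}  [accepting]
'd' @ 9: {9,10}
'a' @ 10: {7,8,11}  [accepting]
end set {7,8,11} — state 7 in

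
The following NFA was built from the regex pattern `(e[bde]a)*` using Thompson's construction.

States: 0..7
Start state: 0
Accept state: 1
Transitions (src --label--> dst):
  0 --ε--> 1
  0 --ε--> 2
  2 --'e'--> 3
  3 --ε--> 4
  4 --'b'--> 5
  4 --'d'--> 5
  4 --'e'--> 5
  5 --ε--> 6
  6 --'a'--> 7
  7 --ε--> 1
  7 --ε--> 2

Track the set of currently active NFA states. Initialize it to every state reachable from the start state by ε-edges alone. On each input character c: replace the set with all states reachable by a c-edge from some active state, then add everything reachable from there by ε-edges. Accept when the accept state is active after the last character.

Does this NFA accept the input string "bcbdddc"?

initial (ε-close {0}): {0,1,2}
'b' @ 1: {}  — state set empty
rest 'cbdddc' ignored (set empty)
after full input: {}  (accept=1 not in)

Answer: REJECT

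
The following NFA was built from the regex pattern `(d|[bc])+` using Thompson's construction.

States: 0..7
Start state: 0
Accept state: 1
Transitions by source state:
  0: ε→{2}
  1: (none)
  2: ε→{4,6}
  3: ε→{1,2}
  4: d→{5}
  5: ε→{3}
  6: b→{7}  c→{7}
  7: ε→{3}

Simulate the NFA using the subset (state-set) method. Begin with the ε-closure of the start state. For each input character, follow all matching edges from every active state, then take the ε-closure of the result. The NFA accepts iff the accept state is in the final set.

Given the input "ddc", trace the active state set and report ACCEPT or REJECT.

Answer: ACCEPT

Trace:
start: ε-closure({0}) = {0,2,4,6}
'd' @ 1: {1,2,3,4,5,6}  [accepting]
'd' @ 2: {1,2,3,4,5,6}  [accepting]
'c' @ 3: {1,2,3,4,6,7}  [accepting]
end set {1,2,3,4,6,7} — state 1 in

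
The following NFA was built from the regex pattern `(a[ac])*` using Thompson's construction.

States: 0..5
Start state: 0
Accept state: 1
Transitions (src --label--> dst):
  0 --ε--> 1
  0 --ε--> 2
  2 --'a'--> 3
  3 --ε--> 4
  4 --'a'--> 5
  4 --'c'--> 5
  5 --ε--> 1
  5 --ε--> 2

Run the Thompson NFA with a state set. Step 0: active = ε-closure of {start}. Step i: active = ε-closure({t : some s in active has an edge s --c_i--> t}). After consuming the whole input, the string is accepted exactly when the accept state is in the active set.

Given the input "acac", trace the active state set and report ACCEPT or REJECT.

S₀ = ε-closure({0}) = {0,1,2}
'a' @ 1: {3,4}
'c' @ 2: {1,2,5}  (accept∈set)
'a' @ 3: {3,4}
'c' @ 4: {1,2,5}  (accept∈set)
after full input: {1,2,5}  (accept=1 in)

Answer: ACCEPT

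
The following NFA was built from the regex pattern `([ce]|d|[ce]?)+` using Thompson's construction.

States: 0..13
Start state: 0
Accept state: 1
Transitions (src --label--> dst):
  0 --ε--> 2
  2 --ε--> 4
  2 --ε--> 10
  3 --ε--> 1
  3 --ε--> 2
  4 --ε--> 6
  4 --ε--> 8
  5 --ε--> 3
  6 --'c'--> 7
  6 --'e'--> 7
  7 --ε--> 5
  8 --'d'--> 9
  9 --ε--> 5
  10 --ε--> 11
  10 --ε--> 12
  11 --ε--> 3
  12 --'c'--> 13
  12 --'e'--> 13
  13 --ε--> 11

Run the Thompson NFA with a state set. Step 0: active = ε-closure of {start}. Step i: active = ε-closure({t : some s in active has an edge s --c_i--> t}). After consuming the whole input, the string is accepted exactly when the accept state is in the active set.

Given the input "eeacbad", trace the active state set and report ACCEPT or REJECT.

S₀ = ε-closure({0}) = {0,1,2,3,4,6,8,10,11,12}
'e' @ 1: {1,2,3,4,5,6,7,8,10,11,12,13}  ✓accept
'e' @ 2: {1,2,3,4,5,6,7,8,10,11,12,13}  ✓accept
'a' @ 3: {}  — dead — no transitions
rest 'cbad' ignored (set empty)
end set {} — state 1 not in

Answer: REJECT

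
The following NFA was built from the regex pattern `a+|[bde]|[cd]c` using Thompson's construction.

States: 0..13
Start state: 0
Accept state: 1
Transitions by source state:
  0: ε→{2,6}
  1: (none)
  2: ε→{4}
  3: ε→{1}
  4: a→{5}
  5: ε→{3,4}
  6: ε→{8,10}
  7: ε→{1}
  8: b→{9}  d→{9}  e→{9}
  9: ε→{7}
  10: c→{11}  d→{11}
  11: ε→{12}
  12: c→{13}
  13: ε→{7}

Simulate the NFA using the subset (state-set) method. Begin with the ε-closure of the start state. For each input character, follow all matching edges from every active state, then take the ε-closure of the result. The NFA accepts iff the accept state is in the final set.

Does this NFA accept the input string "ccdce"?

start: ε-closure({0}) = {0,2,4,6,8,10}
'c' @ 1: {11,12}
'c' @ 2: {1,7,13}  [accepting]
'd' @ 3: {}  — dead — no transitions
rest 'ce' ignored (set empty)
after full input: {}  (accept=1 not in)

Answer: REJECT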